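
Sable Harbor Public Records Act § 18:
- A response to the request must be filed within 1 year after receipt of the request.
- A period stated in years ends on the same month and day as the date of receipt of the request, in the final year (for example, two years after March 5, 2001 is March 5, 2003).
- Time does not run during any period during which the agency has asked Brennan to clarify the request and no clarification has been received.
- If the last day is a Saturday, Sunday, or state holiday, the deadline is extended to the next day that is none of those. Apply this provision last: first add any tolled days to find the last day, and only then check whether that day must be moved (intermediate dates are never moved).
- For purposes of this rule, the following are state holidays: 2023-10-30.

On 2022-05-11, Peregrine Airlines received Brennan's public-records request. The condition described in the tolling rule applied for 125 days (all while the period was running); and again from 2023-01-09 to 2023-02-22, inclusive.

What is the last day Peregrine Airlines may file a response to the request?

1 year after 2022-05-11 is May 11, 2023.
Tolling adds 125 days: May 11, 2023 + 125 days = September 13, 2023.
From January 9, 2023 through February 22, 2023 inclusive is 45 days; tolling adds 45 days: September 13, 2023 + 45 days = October 28, 2023.
October 28, 2023 is Saturday; October 29, 2023 is Sunday; October 30, 2023 is a listed holiday. The next qualifying day is October 31, 2023.

October 31, 2023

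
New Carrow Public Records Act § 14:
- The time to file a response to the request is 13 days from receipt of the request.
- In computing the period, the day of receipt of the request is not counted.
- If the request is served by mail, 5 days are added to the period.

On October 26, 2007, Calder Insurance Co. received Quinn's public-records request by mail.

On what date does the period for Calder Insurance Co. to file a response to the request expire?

13 days after October 26, 2007 is November 8, 2007.
Service was by mail, adding 5 days: November 8, 2007 + 5 days = November 13, 2007.

November 13, 2007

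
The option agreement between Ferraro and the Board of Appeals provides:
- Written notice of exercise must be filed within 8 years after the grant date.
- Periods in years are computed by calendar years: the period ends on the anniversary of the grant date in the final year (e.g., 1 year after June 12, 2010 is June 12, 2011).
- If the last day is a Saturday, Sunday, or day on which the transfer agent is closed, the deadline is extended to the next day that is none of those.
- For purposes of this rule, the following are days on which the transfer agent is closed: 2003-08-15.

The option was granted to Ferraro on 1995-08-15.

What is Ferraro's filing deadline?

8 years after 1995-08-15 is August 15, 2003.
August 15, 2003 is a listed holiday; August 16, 2003 is Saturday; August 17, 2003 is Sunday. The next qualifying day is August 18, 2003.

August 18, 2003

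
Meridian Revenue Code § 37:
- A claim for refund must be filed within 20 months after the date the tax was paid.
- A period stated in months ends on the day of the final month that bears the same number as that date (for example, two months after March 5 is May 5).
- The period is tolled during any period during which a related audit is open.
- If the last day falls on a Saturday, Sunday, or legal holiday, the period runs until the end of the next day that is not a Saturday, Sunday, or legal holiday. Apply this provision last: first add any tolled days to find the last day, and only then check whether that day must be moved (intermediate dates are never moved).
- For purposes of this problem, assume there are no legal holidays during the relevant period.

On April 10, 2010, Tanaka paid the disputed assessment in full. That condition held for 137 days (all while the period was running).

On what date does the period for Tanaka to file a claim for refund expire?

April 25, 2012

20 months after April 10, 2010 is December 10, 2011.
Tolling adds 137 days: December 10, 2011 + 137 days = April 25, 2012.
April 25, 2012 is a Wednesday and not a legal holiday, so no extension applies.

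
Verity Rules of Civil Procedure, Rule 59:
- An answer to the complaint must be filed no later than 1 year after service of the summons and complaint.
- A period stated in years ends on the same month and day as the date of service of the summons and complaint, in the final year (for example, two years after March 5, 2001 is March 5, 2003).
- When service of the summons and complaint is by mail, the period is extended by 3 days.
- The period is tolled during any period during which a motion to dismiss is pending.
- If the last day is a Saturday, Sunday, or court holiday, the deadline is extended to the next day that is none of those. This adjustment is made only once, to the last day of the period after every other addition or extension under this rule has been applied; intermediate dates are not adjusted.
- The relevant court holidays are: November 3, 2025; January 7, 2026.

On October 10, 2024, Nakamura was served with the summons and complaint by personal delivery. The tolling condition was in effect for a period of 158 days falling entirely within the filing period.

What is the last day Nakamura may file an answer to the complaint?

1 year after October 10, 2024 is October 10, 2025.
Service was not by mail, so no mail extension applies.
Tolling adds 158 days: October 10, 2025 + 158 days = March 17, 2026.
March 17, 2026 is a Tuesday and not a court holiday, so no extension applies.

March 17, 2026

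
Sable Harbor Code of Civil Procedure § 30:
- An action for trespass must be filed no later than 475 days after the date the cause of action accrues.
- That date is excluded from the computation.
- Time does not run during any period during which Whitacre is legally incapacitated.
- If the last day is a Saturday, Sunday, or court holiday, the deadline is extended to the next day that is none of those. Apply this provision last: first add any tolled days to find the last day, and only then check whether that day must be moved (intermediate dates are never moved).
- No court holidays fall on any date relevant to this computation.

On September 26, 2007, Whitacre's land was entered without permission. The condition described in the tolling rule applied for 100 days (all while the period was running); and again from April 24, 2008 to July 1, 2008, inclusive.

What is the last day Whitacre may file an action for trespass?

475 days after September 26, 2007 is January 13, 2009.
Tolling adds 100 days: January 13, 2009 + 100 days = April 23, 2009.
From April 24, 2008 through July 1, 2008 inclusive is 69 days; tolling adds 69 days: April 23, 2009 + 69 days = July 1, 2009.
July 1, 2009 is a Wednesday and not a court holiday, so no extension applies.

July 1, 2009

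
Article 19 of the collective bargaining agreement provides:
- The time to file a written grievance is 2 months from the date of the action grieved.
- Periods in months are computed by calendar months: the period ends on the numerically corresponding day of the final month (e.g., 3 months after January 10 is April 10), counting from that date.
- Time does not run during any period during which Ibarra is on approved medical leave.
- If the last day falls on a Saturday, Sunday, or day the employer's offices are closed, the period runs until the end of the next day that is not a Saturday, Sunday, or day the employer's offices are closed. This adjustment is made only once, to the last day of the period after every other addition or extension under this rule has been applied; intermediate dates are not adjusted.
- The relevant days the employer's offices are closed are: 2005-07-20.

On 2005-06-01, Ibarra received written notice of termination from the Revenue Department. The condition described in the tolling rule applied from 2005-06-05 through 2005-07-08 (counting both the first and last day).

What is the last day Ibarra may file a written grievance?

September 5, 2005

2 months after 2005-06-01 is August 1, 2005.
From June 5, 2005 through July 8, 2005 inclusive is 34 days; tolling adds 34 days: August 1, 2005 + 34 days = September 4, 2005.
September 4, 2005 is Sunday. The next qualifying day is September 5, 2005.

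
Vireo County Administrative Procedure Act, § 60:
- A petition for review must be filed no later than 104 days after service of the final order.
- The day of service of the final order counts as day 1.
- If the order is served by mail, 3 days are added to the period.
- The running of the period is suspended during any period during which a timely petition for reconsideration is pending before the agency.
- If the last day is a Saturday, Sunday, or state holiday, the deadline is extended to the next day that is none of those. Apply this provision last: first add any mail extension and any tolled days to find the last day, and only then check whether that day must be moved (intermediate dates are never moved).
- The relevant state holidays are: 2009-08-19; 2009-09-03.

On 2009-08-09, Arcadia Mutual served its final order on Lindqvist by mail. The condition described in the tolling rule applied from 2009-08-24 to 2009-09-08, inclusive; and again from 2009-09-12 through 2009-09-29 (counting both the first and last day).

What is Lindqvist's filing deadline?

Counting 2009-08-09 as day 1, day 104 is November 20, 2009.
Service was by mail, adding 3 days: November 20, 2009 + 3 days = November 23, 2009.
From August 24, 2009 through September 8, 2009 inclusive is 16 days; tolling adds 16 days: November 23, 2009 + 16 days = December 9, 2009.
From September 12, 2009 through September 29, 2009 inclusive is 18 days; tolling adds 18 days: December 9, 2009 + 18 days = December 27, 2009.
December 27, 2009 is Sunday. The next qualifying day is December 28, 2009.

December 28, 2009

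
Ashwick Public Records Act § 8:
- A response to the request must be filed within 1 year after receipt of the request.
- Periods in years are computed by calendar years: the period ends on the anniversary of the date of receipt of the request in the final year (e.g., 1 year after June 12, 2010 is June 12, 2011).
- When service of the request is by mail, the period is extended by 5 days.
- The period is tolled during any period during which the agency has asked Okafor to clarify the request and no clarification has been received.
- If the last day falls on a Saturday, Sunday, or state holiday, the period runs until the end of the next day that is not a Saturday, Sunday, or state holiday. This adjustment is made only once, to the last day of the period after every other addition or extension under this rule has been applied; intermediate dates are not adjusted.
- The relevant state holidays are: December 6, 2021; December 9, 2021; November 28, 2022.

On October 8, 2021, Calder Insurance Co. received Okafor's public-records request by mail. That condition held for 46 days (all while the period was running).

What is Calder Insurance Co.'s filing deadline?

November 29, 2022

1 year after October 8, 2021 is October 8, 2022.
Service was by mail, adding 5 days: October 8, 2022 + 5 days = October 13, 2022.
Tolling adds 46 days: October 13, 2022 + 46 days = November 28, 2022.
November 28, 2022 is a listed holiday. The next qualifying day is November 29, 2022.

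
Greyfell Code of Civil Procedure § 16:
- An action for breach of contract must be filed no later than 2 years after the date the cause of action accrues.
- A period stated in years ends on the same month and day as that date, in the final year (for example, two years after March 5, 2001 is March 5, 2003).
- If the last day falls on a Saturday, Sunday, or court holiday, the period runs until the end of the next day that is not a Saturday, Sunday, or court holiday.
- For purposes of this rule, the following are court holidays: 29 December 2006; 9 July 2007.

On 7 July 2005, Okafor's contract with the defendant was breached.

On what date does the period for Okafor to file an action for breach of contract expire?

July 10, 2007

2 years after 7 July 2005 is July 7, 2007.
July 7, 2007 is Saturday; July 8, 2007 is Sunday; July 9, 2007 is a listed holiday. The next qualifying day is July 10, 2007.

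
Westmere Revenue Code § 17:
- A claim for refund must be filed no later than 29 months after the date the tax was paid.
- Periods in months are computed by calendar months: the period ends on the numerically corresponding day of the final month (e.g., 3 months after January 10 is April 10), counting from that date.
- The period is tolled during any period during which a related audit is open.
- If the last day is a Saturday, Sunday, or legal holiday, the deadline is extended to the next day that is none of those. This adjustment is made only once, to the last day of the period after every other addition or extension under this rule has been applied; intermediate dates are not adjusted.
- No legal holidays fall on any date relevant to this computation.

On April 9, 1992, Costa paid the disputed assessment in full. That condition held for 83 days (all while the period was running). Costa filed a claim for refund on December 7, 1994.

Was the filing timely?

29 months after April 9, 1992 is September 9, 1994.
Tolling adds 83 days: September 9, 1994 + 83 days = December 1, 1994.
December 1, 1994 is a Thursday and not a legal holiday, so no extension applies.
The deadline is December 1, 1994; the filing on December 7, 1994 is after that date.

No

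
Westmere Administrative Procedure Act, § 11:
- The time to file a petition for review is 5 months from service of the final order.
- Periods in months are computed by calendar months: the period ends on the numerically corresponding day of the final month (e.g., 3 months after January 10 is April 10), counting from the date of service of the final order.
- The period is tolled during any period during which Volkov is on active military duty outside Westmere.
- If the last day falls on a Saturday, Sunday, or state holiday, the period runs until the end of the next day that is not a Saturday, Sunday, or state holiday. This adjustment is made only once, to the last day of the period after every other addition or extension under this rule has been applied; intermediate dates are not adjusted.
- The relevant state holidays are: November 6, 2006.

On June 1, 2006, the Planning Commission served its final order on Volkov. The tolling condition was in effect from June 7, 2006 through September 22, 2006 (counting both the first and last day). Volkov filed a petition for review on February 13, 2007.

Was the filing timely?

Yes

5 months after June 1, 2006 is November 1, 2006.
From June 7, 2006 through September 22, 2006 inclusive is 108 days; tolling adds 108 days: November 1, 2006 + 108 days = February 17, 2007.
February 17, 2007 is Saturday; February 18, 2007 is Sunday. The next qualifying day is February 19, 2007.
The deadline is February 19, 2007; the filing on February 13, 2007 is on or before that date.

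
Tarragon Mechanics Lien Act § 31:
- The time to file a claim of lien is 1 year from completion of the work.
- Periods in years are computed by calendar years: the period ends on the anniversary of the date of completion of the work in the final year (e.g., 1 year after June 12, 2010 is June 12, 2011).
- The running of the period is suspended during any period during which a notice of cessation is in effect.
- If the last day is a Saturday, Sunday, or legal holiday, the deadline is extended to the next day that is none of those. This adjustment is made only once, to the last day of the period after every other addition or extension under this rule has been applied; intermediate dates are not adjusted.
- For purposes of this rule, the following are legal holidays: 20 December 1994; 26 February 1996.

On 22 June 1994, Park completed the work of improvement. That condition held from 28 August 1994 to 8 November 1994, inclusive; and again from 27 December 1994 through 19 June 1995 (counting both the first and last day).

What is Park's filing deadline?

February 27, 1996

1 year after 22 June 1994 is June 22, 1995.
From August 28, 1994 through November 8, 1994 inclusive is 73 days; tolling adds 73 days: June 22, 1995 + 73 days = September 3, 1995.
From December 27, 1994 through June 19, 1995 inclusive is 175 days; tolling adds 175 days: September 3, 1995 + 175 days = February 25, 1996.
February 25, 1996 is Sunday; February 26, 1996 is a listed holiday. The next qualifying day is February 27, 1996.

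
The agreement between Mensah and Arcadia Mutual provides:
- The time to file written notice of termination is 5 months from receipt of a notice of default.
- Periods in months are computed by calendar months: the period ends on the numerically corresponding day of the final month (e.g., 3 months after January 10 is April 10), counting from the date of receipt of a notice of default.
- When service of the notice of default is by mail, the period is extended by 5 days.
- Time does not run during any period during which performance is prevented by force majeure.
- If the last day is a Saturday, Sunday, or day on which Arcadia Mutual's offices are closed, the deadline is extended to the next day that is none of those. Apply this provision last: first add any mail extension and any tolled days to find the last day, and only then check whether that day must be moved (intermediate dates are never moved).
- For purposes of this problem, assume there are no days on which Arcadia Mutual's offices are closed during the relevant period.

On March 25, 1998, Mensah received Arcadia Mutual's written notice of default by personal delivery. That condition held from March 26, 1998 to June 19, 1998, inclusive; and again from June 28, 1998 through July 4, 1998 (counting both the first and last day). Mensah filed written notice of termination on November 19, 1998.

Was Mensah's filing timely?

5 months after March 25, 1998 is August 25, 1998.
Service was not by mail, so no mail extension applies.
From March 26, 1998 through June 19, 1998 inclusive is 86 days; tolling adds 86 days: August 25, 1998 + 86 days = November 19, 1998.
From June 28, 1998 through July 4, 1998 inclusive is 7 days; tolling adds 7 days: November 19, 1998 + 7 days = November 26, 1998.
November 26, 1998 is a Thursday and not a day on which Arcadia Mutual's offices are closed, so no extension applies.
The deadline is November 26, 1998; the filing on November 19, 1998 is on or before that date.

Yes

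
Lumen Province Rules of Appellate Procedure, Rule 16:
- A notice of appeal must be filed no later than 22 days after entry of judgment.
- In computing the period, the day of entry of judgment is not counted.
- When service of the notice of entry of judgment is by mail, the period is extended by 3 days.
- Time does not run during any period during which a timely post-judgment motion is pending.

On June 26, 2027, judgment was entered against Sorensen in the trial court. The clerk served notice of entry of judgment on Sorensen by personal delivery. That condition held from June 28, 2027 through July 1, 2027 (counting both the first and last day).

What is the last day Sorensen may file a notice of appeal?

22 days after June 26, 2027 is July 18, 2027.
Service was not by mail, so no mail extension applies.
From June 28, 2027 through July 1, 2027 inclusive is 4 days; tolling adds 4 days: July 18, 2027 + 4 days = July 22, 2027.

July 22, 2027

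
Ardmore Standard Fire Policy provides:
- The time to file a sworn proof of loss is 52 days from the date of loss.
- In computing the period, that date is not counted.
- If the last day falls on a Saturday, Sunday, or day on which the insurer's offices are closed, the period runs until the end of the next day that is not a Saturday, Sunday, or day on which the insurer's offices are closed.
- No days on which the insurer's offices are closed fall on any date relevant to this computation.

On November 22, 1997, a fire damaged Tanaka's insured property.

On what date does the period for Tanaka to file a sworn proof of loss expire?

52 days after November 22, 1997 is January 13, 1998.
January 13, 1998 is a Tuesday and not a day on which the insurer's offices are closed, so no extension applies.

January 13, 1998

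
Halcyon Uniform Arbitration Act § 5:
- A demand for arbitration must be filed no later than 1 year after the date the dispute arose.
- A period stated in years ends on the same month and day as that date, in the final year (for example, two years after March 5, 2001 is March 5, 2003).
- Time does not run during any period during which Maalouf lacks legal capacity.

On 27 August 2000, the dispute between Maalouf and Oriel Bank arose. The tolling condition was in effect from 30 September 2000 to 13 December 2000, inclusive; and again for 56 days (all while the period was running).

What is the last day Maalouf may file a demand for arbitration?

1 year after 27 August 2000 is August 27, 2001.
From September 30, 2000 through December 13, 2000 inclusive is 75 days; tolling adds 75 days: August 27, 2001 + 75 days = November 10, 2001.
Tolling adds 56 days: November 10, 2001 + 56 days = January 5, 2002.

January 5, 2002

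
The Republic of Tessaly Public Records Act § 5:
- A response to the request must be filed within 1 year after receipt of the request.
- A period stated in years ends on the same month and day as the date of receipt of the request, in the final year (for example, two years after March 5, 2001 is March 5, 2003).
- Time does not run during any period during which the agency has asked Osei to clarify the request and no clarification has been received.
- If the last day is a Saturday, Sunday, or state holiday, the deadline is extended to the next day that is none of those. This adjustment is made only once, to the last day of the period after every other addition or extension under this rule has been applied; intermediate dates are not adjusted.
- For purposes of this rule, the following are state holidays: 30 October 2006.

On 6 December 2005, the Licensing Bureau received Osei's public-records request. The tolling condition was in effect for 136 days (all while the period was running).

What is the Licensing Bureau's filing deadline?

1 year after 6 December 2005 is December 6, 2006.
Tolling adds 136 days: December 6, 2006 + 136 days = April 21, 2007.
April 21, 2007 is Saturday; April 22, 2007 is Sunday. The next qualifying day is April 23, 2007.

April 23, 2007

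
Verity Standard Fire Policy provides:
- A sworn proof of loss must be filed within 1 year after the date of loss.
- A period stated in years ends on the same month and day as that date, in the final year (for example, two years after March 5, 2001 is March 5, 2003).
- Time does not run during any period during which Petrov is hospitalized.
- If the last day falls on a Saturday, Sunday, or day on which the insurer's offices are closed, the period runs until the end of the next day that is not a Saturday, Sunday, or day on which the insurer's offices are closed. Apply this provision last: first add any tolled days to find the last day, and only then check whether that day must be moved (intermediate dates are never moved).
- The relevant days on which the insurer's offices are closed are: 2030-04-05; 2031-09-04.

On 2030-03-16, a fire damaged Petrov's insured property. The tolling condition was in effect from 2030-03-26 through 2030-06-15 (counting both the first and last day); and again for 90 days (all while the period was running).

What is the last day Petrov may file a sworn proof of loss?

1 year after 2030-03-16 is March 16, 2031.
From March 26, 2030 through June 15, 2030 inclusive is 82 days; tolling adds 82 days: March 16, 2031 + 82 days = June 6, 2031.
Tolling adds 90 days: June 6, 2031 + 90 days = September 4, 2031.
September 4, 2031 is a listed holiday. The next qualifying day is September 5, 2031.

September 5, 2031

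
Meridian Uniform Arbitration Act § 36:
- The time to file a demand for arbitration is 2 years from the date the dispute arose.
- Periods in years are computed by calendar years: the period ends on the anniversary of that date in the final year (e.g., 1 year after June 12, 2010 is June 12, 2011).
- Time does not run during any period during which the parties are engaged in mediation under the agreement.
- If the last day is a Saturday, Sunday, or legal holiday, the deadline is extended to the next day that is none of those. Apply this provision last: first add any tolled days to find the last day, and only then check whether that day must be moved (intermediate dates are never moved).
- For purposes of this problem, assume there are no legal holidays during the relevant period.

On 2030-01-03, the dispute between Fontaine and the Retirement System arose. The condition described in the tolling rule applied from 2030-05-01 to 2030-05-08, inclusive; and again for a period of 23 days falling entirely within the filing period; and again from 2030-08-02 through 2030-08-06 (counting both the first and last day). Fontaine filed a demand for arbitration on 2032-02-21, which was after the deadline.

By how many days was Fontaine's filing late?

2 years after 2030-01-03 is January 3, 2032.
From May 1, 2030 through May 8, 2030 inclusive is 8 days; tolling adds 8 days: January 3, 2032 + 8 days = January 11, 2032.
Tolling adds 23 days: January 11, 2032 + 23 days = February 3, 2032.
From August 2, 2030 through August 6, 2030 inclusive is 5 days; tolling adds 5 days: February 3, 2032 + 5 days = February 8, 2032.
February 8, 2032 is Sunday. The next qualifying day is February 9, 2032.
The deadline is February 9, 2032; from February 9, 2032 to February 21, 2032 is 12 days.

12 days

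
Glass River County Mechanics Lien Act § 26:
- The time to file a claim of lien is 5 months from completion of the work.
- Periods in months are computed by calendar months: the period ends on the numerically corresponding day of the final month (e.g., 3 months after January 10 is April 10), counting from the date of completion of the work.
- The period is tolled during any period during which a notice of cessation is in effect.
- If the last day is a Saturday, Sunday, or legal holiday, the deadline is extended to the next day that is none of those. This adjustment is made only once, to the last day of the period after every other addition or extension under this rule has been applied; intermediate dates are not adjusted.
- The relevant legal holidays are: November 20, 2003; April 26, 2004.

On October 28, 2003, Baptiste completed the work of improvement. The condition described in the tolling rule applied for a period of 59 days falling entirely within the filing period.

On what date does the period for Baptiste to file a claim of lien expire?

May 26, 2004

5 months after October 28, 2003 is March 28, 2004.
Tolling adds 59 days: March 28, 2004 + 59 days = May 26, 2004.
May 26, 2004 is a Wednesday and not a legal holiday, so no extension applies.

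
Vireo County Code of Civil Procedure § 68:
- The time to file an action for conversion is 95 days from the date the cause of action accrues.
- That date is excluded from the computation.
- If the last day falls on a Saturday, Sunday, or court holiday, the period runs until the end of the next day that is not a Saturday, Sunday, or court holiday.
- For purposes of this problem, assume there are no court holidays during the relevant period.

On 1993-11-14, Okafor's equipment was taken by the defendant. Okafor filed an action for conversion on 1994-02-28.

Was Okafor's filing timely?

95 days after 1993-11-14 is February 17, 1994.
February 17, 1994 is a Thursday and not a court holiday, so no extension applies.
The deadline is February 17, 1994; the filing on February 28, 1994 is after that date.

No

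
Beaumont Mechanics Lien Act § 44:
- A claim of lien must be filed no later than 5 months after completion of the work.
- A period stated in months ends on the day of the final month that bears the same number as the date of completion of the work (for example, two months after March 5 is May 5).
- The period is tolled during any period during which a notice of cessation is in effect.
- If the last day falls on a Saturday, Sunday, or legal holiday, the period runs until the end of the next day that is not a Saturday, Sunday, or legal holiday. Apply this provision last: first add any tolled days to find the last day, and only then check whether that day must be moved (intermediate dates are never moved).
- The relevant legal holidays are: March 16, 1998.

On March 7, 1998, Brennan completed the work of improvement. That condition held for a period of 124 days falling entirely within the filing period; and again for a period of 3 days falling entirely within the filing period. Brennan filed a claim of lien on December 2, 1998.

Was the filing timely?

Yes

5 months after March 7, 1998 is August 7, 1998.
Tolling adds 124 days: August 7, 1998 + 124 days = December 9, 1998.
Tolling adds 3 days: December 9, 1998 + 3 days = December 12, 1998.
December 12, 1998 is Saturday; December 13, 1998 is Sunday. The next qualifying day is December 14, 1998.
The deadline is December 14, 1998; the filing on December 2, 1998 is on or before that date.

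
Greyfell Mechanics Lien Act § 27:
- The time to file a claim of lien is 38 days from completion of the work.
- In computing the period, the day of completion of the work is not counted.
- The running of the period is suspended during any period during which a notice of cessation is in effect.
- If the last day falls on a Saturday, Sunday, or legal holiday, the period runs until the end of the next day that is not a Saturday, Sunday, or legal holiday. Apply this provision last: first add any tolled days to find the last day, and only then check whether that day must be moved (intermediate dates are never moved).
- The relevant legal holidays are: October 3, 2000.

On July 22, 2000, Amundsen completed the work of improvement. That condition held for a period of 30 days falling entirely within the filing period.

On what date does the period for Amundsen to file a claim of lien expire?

September 28, 2000

38 days after July 22, 2000 is August 29, 2000.
Tolling adds 30 days: August 29, 2000 + 30 days = September 28, 2000.
September 28, 2000 is a Thursday and not a legal holiday, so no extension applies.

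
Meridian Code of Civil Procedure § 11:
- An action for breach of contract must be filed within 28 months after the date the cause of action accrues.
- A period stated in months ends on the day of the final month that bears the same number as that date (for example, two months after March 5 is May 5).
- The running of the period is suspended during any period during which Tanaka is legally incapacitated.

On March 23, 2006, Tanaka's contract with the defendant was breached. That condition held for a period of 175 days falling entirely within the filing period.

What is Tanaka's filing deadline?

28 months after March 23, 2006 is July 23, 2008.
Tolling adds 175 days: July 23, 2008 + 175 days = January 14, 2009.

January 14, 2009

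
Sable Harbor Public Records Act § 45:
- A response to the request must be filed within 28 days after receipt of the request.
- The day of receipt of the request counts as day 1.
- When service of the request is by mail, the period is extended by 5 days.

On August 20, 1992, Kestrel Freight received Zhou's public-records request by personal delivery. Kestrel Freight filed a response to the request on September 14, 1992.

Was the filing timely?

Yes

Counting August 20, 1992 as day 1, day 28 is September 16, 1992.
Service was not by mail, so no mail extension applies.
The deadline is September 16, 1992; the filing on September 14, 1992 is on or before that date.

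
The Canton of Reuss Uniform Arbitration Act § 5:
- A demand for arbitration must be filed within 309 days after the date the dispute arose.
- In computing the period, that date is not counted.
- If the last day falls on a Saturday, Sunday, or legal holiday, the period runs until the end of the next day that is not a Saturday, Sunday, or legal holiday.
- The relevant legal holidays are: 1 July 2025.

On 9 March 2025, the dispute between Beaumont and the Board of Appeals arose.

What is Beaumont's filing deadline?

309 days after 9 March 2025 is January 12, 2026.
January 12, 2026 is a Monday and not a legal holiday, so no extension applies.

January 12, 2026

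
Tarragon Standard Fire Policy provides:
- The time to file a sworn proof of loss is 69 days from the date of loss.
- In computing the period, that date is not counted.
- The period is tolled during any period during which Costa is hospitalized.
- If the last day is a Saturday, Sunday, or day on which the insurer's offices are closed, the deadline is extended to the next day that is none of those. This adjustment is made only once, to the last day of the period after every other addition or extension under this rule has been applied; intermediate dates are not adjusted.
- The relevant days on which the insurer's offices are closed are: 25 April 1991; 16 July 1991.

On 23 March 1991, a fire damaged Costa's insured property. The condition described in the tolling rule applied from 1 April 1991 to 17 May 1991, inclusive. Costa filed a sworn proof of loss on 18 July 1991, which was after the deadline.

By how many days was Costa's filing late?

1 day

69 days after 23 March 1991 is May 31, 1991.
From April 1, 1991 through May 17, 1991 inclusive is 47 days; tolling adds 47 days: May 31, 1991 + 47 days = July 17, 1991.
July 17, 1991 is a Wednesday and not a day on which the insurer's offices are closed, so no extension applies.
The deadline is July 17, 1991; from July 17, 1991 to July 18, 1991 is 1 days.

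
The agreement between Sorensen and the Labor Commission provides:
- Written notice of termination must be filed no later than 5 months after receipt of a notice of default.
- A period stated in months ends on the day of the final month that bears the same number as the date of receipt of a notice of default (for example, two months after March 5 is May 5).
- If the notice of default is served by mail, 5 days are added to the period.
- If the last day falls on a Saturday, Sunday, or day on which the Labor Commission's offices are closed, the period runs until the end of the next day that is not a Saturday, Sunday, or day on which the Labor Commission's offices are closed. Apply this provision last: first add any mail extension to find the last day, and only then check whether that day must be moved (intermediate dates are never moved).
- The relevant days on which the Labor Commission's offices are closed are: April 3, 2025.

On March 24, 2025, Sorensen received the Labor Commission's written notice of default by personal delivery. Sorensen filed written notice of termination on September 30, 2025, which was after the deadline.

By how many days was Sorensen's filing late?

36 days

5 months after March 24, 2025 is August 24, 2025.
Service was not by mail, so no mail extension applies.
August 24, 2025 is Sunday. The next qualifying day is August 25, 2025.
The deadline is August 25, 2025; from August 25, 2025 to September 30, 2025 is 36 days.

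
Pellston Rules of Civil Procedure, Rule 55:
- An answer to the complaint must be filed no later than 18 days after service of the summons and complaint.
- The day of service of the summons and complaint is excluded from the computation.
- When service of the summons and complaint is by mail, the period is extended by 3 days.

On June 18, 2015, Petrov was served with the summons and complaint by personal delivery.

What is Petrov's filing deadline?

18 days after June 18, 2015 is July 6, 2015.
Service was not by mail, so no mail extension applies.

July 6, 2015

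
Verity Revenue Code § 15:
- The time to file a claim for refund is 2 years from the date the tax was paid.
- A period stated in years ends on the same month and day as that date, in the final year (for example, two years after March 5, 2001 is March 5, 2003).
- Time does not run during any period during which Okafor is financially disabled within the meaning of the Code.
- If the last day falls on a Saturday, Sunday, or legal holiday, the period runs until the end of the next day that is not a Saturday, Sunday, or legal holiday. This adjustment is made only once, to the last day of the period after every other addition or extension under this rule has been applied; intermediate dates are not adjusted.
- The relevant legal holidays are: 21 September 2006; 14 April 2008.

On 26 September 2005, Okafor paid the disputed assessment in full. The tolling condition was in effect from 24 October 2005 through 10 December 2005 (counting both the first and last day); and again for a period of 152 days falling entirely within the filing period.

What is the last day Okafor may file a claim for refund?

April 15, 2008

2 years after 26 September 2005 is September 26, 2007.
From October 24, 2005 through December 10, 2005 inclusive is 48 days; tolling adds 48 days: September 26, 2007 + 48 days = November 13, 2007.
Tolling adds 152 days: November 13, 2007 + 152 days = April 13, 2008.
April 13, 2008 is Sunday; April 14, 2008 is a listed holiday. The next qualifying day is April 15, 2008.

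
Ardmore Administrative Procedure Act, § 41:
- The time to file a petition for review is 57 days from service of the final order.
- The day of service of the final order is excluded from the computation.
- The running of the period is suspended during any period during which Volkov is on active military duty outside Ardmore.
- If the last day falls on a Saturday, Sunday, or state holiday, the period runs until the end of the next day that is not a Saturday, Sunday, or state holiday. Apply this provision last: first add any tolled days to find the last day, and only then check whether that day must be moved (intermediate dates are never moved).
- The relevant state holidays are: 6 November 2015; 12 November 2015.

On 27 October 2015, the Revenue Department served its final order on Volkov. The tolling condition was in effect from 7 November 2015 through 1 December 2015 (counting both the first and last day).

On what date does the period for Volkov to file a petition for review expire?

57 days after 27 October 2015 is December 23, 2015.
From November 7, 2015 through December 1, 2015 inclusive is 25 days; tolling adds 25 days: December 23, 2015 + 25 days = January 17, 2016.
January 17, 2016 is Sunday. The next qualifying day is January 18, 2016.

January 18, 2016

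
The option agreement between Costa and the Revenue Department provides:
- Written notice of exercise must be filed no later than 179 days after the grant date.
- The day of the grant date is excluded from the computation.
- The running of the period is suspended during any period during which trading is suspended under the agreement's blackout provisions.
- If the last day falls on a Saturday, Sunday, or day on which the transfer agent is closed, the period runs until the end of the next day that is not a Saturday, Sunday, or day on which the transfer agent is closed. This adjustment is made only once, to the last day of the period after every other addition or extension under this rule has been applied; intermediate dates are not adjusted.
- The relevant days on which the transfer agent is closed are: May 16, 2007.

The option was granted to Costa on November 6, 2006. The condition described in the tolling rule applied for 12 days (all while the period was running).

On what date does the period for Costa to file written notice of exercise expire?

May 17, 2007

179 days after November 6, 2006 is May 4, 2007.
Tolling adds 12 days: May 4, 2007 + 12 days = May 16, 2007.
May 16, 2007 is a listed holiday. The next qualifying day is May 17, 2007.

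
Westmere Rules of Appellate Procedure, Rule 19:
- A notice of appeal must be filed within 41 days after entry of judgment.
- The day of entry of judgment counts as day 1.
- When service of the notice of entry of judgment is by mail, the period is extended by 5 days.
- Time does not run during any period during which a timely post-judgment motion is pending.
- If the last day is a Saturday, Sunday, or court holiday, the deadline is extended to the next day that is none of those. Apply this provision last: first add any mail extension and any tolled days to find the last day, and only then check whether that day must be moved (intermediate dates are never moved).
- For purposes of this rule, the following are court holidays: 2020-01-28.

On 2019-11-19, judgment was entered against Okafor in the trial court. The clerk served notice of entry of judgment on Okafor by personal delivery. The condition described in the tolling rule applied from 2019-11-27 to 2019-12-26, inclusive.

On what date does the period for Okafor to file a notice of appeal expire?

Counting 2019-11-19 as day 1, day 41 is December 29, 2019.
Service was not by mail, so no mail extension applies.
From November 27, 2019 through December 26, 2019 inclusive is 30 days; tolling adds 30 days: December 29, 2019 + 30 days = January 28, 2020.
January 28, 2020 is a listed holiday. The next qualifying day is January 29, 2020.

January 29, 2020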